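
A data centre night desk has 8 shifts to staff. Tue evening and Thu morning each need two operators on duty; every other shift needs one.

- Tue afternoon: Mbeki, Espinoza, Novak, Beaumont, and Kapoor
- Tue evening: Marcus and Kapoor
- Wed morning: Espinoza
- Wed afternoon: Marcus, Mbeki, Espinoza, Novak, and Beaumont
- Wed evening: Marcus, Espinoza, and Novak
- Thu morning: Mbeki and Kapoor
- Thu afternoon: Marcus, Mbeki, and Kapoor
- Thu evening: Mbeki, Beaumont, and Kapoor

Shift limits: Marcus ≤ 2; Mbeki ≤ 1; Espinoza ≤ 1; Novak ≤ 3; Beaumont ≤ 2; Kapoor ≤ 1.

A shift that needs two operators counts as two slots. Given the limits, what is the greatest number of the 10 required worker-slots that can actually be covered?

Total capacity across all operators is 2+1+1+3+2+1 = 10, and 10 slots are needed, so at most 10 can be filled.
Shifts {Tue evening, Thu morning} need 4 slots but only Marcus, Mbeki, and Kapoor are available for them, supplying at most 3 — so at least 1 slot must go unfilled.
An assignment achieving 9: Tue afternoon→Novak, Tue evening→Marcus+Kapoor, Wed morning→Espinoza, Wed afternoon→Novak, Wed evening→Novak, Thu morning→Mbeki, Thu afternoon→Marcus, Thu evening→Beaumont.
Loads: Marcus 2/2, Mbeki 1/1, Espinoza 1/1, Novak 3/3, Beaumont 1/2, Kapoor 1/1.

9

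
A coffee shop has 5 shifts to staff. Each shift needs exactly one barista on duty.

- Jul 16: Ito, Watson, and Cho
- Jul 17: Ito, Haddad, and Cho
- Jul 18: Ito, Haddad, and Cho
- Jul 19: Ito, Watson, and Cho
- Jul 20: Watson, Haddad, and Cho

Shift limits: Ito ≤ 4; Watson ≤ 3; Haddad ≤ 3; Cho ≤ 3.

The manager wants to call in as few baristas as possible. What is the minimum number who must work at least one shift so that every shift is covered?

5 slots to fill and no one can take more than 4, so at least ⌈5/4⌉ = 2 baristas are needed.
Ito and Watson alone can cover everything: Jul 16→Ito, Jul 17→Ito, Jul 18→Ito, Jul 19→Ito, Jul 20→Watson.

2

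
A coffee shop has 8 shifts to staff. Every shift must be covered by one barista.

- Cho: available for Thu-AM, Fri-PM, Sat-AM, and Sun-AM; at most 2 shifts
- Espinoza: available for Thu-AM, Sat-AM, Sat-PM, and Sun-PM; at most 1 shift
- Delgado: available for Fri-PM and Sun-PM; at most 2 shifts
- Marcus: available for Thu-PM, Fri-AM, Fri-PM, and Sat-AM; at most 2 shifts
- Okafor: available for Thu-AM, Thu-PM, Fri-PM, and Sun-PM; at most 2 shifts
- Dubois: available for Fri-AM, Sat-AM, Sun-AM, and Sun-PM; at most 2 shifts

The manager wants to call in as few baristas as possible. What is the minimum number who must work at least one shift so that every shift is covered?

8 slots to fill and no one can take more than 2, so at least ⌈8/2⌉ = 4 baristas are needed.
No set of 4 baristas can cover every shift (each such set leaves at least one shift with no one available or exceeds a cap).
Cho, Espinoza, Delgado, Marcus, and Okafor alone can cover everything: Thu-AM→Okafor, Thu-PM→Marcus, Fri-AM→Marcus, Fri-PM→Delgado, Sat-AM→Cho, Sat-PM→Espinoza, Sun-AM→Cho, Sun-PM→Delgado.

5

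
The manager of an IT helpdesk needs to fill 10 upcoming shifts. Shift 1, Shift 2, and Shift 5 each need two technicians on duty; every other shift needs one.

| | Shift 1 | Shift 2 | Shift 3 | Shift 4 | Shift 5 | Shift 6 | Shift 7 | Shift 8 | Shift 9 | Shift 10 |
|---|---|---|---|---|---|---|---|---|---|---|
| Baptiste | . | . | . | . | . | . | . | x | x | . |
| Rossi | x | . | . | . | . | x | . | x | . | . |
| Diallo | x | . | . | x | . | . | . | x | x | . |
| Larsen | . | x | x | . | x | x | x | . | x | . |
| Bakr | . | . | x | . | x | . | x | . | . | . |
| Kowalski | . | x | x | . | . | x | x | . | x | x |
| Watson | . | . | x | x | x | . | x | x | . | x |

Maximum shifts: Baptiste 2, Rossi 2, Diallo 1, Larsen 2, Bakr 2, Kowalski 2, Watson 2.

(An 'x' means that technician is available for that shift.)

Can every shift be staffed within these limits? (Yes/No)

Yes

Shift 1 can only be covered by Rossi and Diallo, so that assignment is forced.
Shift 2 can only be covered by Larsen and Kowalski, so that assignment is forced.
One valid schedule: Shift 1→Rossi+Diallo, Shift 2→Larsen+Kowalski, Shift 3→Bakr, Shift 4→Watson, Shift 5→Larsen+Bakr, Shift 6→Rossi, Shift 7→Watson, Shift 8→Baptiste, Shift 9→Baptiste, Shift 10→Kowalski.
Loads: Baptiste 2/2, Rossi 2/2, Diallo 1/1, Larsen 2/2, Bakr 2/2, Kowalski 2/2, Watson 2/2 — all within limits.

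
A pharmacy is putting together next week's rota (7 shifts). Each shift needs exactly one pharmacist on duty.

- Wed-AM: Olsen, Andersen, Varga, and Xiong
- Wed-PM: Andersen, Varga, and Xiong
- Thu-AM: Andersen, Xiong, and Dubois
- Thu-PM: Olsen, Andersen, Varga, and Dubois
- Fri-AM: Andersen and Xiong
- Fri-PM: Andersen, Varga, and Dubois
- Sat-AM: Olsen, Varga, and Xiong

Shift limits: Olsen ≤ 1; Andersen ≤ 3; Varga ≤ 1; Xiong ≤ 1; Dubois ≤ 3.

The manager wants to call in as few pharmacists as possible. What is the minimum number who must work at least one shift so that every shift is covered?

7 slots to fill and no one can take more than 3, so at least ⌈7/3⌉ = 3 pharmacists are needed.
Olsen, Andersen, and Dubois alone can cover everything: Wed-AM→Andersen, Wed-PM→Andersen, Thu-AM→Dubois, Thu-PM→Dubois, Fri-AM→Andersen, Fri-PM→Dubois, Sat-AM→Olsen.

3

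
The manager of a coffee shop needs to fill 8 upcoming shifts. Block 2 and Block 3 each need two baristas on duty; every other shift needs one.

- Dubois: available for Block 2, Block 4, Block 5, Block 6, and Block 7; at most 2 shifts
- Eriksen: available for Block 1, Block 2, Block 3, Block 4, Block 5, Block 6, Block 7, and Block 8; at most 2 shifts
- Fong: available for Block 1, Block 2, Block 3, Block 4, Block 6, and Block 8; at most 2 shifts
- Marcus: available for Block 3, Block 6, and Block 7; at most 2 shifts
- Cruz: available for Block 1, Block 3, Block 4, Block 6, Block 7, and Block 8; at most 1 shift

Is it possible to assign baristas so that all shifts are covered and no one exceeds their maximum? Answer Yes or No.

Total capacity is 2+2+2+2+1 = 9 but 10 worker-slots are needed — infeasible.

No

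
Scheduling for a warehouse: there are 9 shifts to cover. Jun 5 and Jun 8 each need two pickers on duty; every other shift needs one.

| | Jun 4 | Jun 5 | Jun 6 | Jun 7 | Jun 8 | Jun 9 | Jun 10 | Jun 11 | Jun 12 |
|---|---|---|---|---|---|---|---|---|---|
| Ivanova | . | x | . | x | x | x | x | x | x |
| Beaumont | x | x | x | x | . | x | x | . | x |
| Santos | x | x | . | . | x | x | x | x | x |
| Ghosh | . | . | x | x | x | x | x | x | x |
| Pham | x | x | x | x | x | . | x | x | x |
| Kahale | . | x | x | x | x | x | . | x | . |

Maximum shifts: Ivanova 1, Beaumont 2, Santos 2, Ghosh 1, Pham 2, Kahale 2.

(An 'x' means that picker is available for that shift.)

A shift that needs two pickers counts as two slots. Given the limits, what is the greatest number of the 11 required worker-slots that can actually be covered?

10

Total capacity across all pickers is 1+2+2+1+2+2 = 10, and 11 slots are needed, so at most 10 can be filled.
An assignment achieving 10: Jun 4→Beaumont, Jun 5→Ivanova+Santos, Jun 6→Beaumont, Jun 7→Ghosh, Jun 8→Santos+Pham, Jun 9→Kahale, Jun 10→Pham, Jun 11→Kahale.
Loads: Ivanova 1/1, Beaumont 2/2, Santos 2/2, Ghosh 1/1, Pham 2/2, Kahale 2/2.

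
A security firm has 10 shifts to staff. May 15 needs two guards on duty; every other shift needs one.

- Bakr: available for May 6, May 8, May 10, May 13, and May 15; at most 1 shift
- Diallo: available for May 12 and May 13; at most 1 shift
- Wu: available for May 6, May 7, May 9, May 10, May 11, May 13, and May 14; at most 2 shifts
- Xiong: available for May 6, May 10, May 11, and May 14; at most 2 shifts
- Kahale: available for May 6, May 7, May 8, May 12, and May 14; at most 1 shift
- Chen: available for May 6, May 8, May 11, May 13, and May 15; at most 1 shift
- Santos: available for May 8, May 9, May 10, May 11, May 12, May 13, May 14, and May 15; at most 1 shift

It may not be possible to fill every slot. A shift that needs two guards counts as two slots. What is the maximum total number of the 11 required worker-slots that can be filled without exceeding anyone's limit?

Total capacity across all guards is 1+1+2+2+1+1+1 = 9, and 11 slots are needed, so at most 9 can be filled.
An assignment achieving 9: May 7→Wu, May 8→Kahale, May 9→Wu, May 10→Xiong, May 11→Xiong, May 12→Diallo, May 14→Santos, May 15→Bakr+Chen.
Loads: Bakr 1/1, Diallo 1/1, Wu 2/2, Xiong 2/2, Kahale 1/1, Chen 1/1, Santos 1/1.

9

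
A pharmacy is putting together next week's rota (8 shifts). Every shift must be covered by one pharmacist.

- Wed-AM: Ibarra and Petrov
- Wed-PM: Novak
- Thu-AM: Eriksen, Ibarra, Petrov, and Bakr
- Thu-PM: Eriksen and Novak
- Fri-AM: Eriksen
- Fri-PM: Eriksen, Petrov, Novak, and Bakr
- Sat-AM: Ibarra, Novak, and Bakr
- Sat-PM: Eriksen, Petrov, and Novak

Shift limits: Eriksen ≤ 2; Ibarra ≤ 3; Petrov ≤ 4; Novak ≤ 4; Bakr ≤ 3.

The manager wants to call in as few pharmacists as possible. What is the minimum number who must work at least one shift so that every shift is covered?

8 slots to fill and no one can take more than 4, so at least ⌈8/4⌉ = 2 pharmacists are needed.
Shifts {Wed-AM, Wed-PM, Fri-AM} need 3 slots, but among the pharmacists available for them (Eriksen, Ibarra, Petrov, and Novak) any 2 together supply at most 2. So 2 pharmacists are not enough.
Eriksen, Ibarra, and Novak alone can cover everything: Wed-AM→Ibarra, Wed-PM→Novak, Thu-AM→Eriksen, Thu-PM→Novak, Fri-AM→Eriksen, Fri-PM→Novak, Sat-AM→Ibarra, Sat-PM→Novak.

3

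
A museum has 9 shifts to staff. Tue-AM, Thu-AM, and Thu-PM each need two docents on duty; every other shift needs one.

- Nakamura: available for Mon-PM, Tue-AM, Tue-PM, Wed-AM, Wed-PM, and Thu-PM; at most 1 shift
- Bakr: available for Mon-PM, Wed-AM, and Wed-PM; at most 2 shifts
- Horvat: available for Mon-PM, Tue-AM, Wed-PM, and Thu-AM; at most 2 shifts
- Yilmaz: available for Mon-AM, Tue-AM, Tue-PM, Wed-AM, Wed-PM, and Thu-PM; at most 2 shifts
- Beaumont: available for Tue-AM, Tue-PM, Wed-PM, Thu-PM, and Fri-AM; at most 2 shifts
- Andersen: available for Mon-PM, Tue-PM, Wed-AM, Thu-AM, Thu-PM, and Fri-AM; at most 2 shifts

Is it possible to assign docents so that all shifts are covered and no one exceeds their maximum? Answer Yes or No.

No

Total capacity is 1+2+2+2+2+2 = 11 but 12 worker-slots are needed — infeasible.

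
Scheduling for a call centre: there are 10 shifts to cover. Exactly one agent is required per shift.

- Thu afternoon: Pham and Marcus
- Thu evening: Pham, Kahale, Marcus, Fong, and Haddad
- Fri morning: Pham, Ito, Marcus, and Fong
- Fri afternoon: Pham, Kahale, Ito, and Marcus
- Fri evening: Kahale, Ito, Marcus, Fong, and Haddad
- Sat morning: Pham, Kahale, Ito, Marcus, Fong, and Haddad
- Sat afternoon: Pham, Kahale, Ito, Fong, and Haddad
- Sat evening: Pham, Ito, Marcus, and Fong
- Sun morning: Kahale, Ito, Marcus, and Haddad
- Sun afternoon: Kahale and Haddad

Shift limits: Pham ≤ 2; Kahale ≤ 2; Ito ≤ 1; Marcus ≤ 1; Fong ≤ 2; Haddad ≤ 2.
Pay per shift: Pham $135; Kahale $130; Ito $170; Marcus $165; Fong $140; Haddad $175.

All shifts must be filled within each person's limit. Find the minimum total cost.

Picking the cheapest available agent for each shift independently would cost $1315, but that ignores the shift limits.
An optimal schedule: Thu afternoon→Pham, Thu evening→Fong, Fri morning→Pham, Fri afternoon→Kahale, Fri evening→Fong, Sat morning→Haddad, Sat afternoon→Haddad, Sat evening→Ito, Sun morning→Marcus, Sun afternoon→Kahale.
Total: 135 + 140 + 135 + 130 + 140 + 175 + 175 + 170 + 165 + 130 = $1495.

$1495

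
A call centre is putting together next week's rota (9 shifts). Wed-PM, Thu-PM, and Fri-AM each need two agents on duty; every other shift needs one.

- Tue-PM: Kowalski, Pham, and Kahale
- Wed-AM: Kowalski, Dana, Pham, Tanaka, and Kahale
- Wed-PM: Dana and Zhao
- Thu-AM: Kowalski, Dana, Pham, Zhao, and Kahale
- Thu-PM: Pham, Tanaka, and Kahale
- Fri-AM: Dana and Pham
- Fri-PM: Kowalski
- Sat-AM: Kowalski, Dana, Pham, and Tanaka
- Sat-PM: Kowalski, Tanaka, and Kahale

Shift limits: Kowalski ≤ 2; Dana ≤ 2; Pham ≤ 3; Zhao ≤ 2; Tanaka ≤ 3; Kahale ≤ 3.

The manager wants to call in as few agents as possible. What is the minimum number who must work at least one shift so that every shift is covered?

5

12 slots to fill and no one can take more than 3, so at least ⌈12/3⌉ = 4 agents are needed.
Any 4 agents together have capacity at most 3+3+3+2 = 11 < 12 slots, so 4 can never suffice.
Kowalski, Dana, Pham, Zhao, and Tanaka alone can cover everything: Tue-PM→Kowalski, Wed-AM→Pham, Wed-PM→Dana+Zhao, Thu-AM→Zhao, Thu-PM→Pham+Tanaka, Fri-AM→Dana+Pham, Fri-PM→Kowalski, Sat-AM→Tanaka, Sat-PM→Tanaka.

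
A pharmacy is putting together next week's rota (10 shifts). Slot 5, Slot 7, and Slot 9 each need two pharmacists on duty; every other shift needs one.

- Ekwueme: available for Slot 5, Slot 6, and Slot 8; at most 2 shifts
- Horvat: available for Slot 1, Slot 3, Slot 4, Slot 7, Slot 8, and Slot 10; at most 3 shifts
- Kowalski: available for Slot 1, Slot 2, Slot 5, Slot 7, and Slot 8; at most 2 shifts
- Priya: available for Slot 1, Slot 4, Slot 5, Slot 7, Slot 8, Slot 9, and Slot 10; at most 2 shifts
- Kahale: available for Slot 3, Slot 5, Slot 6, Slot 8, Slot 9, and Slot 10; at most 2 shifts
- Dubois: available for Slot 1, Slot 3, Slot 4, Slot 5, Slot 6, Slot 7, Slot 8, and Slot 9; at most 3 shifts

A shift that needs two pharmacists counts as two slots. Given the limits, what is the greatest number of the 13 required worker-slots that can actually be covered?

13

Total capacity across all pharmacists is 2+3+2+2+2+3 = 14, and 13 slots are needed, so at most 13 can be filled.
An assignment achieving 13: Slot 1→Kowalski, Slot 2→Kowalski, Slot 3→Horvat, Slot 4→Horvat, Slot 5→Ekwueme+Kahale, Slot 6→Ekwueme, Slot 7→Priya+Dubois, Slot 8→Dubois, Slot 9→Priya+Kahale, Slot 10→Horvat.
Loads: Ekwueme 2/2, Horvat 3/3, Kowalski 2/2, Priya 2/2, Kahale 2/2, Dubois 2/3.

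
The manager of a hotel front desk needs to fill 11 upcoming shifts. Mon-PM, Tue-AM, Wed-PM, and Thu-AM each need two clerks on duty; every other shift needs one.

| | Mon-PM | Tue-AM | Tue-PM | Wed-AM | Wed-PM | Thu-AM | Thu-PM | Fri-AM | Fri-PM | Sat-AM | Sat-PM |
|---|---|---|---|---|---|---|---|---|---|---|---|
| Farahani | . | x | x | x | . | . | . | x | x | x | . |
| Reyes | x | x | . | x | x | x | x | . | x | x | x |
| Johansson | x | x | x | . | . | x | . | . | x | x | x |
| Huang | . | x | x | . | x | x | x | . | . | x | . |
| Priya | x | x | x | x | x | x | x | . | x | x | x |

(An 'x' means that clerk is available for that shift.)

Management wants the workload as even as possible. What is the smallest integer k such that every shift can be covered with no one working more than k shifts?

3

With 5 clerks and 15 worker-slots to fill, someone must work at least ⌈15/5⌉ = 3 shifts, so k ≥ 3.
k = 3 works: Mon-PM→Reyes+Johansson, Tue-AM→Huang+Priya, Tue-PM→Farahani, Wed-AM→Farahani, Wed-PM→Reyes+Huang, Thu-AM→Huang+Priya, Thu-PM→Reyes, Fri-AM→Farahani, Fri-PM→Johansson, Sat-AM→Priya, Sat-PM→Johansson.
Loads: Farahani 3, Reyes 3, Johansson 3, Huang 3, Priya 3 — all ≤ 3.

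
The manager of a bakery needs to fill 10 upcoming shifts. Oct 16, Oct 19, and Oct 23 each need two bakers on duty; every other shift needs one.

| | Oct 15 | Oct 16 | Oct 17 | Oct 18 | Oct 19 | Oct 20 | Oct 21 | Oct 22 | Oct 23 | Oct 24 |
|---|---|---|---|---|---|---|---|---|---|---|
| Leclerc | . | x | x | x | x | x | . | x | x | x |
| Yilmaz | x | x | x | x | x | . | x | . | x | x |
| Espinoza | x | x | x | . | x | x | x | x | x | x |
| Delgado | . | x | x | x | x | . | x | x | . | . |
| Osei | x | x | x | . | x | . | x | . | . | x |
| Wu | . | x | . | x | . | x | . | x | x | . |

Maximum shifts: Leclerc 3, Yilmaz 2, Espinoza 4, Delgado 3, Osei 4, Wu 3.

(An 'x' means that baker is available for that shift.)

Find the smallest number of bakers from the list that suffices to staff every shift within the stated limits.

13 slots to fill and no one can take more than 4, so at least ⌈13/4⌉ = 4 bakers are needed.
Leclerc, Yilmaz, Espinoza, and Osei alone can cover everything: Oct 15→Yilmaz, Oct 16→Espinoza+Osei, Oct 17→Osei, Oct 18→Leclerc, Oct 19→Espinoza+Osei, Oct 20→Leclerc, Oct 21→Espinoza, Oct 22→Leclerc, Oct 23→Yilmaz+Espinoza, Oct 24→Osei.

4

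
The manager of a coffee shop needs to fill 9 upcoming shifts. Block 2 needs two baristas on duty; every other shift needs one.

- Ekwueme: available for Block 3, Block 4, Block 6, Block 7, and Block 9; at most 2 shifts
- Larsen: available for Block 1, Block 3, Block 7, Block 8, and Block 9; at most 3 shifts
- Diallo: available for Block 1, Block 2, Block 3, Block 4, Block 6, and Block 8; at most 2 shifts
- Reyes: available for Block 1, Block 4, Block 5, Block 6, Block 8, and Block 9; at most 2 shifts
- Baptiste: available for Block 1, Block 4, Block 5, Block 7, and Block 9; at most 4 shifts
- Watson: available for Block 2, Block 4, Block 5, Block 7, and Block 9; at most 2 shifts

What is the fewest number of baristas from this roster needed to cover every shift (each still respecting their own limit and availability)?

10 slots to fill and no one can take more than 4, so at least ⌈10/4⌉ = 3 baristas are needed.
Any 3 baristas together have capacity at most 4+3+2 = 9 < 10 slots, so 3 can never suffice.
Ekwueme, Diallo, Baptiste, and Watson alone can cover everything: Block 1→Baptiste, Block 2→Diallo+Watson, Block 3→Ekwueme, Block 4→Watson, Block 5→Baptiste, Block 6→Ekwueme, Block 7→Baptiste, Block 8→Diallo, Block 9→Baptiste.

4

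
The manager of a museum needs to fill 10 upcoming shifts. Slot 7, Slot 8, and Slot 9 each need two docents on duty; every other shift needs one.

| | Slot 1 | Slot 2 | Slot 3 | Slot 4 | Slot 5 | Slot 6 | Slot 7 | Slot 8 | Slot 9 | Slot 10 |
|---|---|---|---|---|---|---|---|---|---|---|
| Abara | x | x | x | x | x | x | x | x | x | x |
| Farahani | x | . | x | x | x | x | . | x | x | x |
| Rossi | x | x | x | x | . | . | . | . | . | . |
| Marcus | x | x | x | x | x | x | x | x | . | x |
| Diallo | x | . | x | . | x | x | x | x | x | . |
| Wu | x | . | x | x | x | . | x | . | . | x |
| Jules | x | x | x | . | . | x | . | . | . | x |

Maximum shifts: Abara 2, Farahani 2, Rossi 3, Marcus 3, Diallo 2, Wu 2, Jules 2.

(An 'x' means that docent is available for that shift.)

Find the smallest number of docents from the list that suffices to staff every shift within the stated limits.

6

13 slots to fill and no one can take more than 3, so at least ⌈13/3⌉ = 5 docents are needed.
Any 5 docents together have capacity at most 3+3+2+2+2 = 12 < 13 slots, so 5 can never suffice.
Abara, Farahani, Rossi, Marcus, Diallo, and Wu alone can cover everything: Slot 1→Rossi, Slot 2→Abara, Slot 3→Rossi, Slot 4→Rossi, Slot 5→Marcus, Slot 6→Farahani, Slot 7→Diallo+Wu, Slot 8→Marcus+Diallo, Slot 9→Abara+Farahani, Slot 10→Marcus.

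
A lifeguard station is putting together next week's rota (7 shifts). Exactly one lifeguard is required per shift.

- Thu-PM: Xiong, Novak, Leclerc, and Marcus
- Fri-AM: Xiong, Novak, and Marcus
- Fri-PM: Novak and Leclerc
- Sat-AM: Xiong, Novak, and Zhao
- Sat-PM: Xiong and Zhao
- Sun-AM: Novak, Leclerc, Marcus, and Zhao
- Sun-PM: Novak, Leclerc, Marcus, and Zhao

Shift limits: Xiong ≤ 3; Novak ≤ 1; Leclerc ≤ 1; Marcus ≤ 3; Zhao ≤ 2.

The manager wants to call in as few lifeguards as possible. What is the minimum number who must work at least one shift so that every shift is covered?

7 slots to fill and no one can take more than 3, so at least ⌈7/3⌉ = 3 lifeguards are needed.
Xiong, Novak, and Marcus alone can cover everything: Thu-PM→Xiong, Fri-AM→Marcus, Fri-PM→Novak, Sat-AM→Xiong, Sat-PM→Xiong, Sun-AM→Marcus, Sun-PM→Marcus.

3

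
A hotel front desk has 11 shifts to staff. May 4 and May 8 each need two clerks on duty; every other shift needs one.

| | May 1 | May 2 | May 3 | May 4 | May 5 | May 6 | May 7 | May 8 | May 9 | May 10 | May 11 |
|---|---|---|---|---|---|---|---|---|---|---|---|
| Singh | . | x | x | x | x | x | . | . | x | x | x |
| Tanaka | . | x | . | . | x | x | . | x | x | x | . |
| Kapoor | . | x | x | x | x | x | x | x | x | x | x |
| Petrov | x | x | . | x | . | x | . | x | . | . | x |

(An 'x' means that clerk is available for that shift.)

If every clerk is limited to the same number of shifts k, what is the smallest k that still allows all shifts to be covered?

With 4 clerks and 13 worker-slots to fill, someone must work at least ⌈13/4⌉ = 4 shifts, so k ≥ 4.
k = 4 works: May 1→Petrov, May 2→Tanaka, May 3→Singh, May 4→Singh+Kapoor, May 5→Singh, May 6→Tanaka, May 7→Kapoor, May 8→Tanaka+Kapoor, May 9→Singh, May 10→Tanaka, May 11→Kapoor.
Loads: Singh 4, Tanaka 4, Kapoor 4, Petrov 1 — all ≤ 4.

4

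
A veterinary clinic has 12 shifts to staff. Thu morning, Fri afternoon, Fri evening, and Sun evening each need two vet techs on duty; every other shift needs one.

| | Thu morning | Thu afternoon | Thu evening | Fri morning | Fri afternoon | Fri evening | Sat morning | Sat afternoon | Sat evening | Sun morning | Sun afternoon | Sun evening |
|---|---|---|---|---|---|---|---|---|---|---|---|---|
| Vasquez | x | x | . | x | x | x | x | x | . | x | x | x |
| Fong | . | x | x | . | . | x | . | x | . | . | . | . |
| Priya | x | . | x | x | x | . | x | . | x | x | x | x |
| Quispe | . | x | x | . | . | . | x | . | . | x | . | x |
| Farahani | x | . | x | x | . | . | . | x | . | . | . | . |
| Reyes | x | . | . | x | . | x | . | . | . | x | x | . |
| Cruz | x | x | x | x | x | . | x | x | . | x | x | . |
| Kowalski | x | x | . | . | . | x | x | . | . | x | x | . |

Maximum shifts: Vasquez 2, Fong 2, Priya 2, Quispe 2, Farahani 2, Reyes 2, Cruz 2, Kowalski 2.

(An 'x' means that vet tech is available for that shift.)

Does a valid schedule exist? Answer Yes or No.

Yes

Sat evening can only be covered by Priya, so that assignment is forced.
One valid schedule: Thu morning→Farahani+Kowalski, Thu afternoon→Fong, Thu evening→Quispe, Fri morning→Farahani, Fri afternoon→Vasquez+Priya, Fri evening→Reyes+Kowalski, Sat morning→Cruz, Sat afternoon→Fong, Sat evening→Priya, Sun morning→Cruz, Sun afternoon→Reyes, Sun evening→Vasquez+Quispe.
Loads: Vasquez 2/2, Fong 2/2, Priya 2/2, Quispe 2/2, Farahani 2/2, Reyes 2/2, Cruz 2/2, Kowalski 2/2 — all within limits.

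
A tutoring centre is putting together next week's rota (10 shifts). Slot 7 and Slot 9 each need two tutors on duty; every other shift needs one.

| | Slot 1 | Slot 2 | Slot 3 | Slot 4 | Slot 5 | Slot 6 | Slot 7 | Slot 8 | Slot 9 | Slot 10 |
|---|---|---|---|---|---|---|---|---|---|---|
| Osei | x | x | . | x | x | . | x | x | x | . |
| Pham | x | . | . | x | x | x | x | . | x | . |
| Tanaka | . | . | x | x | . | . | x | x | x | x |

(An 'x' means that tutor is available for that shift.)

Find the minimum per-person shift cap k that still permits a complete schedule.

With 3 tutors and 12 worker-slots to fill, someone must work at least ⌈12/3⌉ = 4 shifts, so k ≥ 4.
k = 4 works: Slot 1→Osei, Slot 2→Osei, Slot 3→Tanaka, Slot 4→Pham, Slot 5→Osei, Slot 6→Pham, Slot 7→Pham+Tanaka, Slot 8→Osei, Slot 9→Pham+Tanaka, Slot 10→Tanaka.
Loads: Osei 4, Pham 4, Tanaka 4 — all ≤ 4.

4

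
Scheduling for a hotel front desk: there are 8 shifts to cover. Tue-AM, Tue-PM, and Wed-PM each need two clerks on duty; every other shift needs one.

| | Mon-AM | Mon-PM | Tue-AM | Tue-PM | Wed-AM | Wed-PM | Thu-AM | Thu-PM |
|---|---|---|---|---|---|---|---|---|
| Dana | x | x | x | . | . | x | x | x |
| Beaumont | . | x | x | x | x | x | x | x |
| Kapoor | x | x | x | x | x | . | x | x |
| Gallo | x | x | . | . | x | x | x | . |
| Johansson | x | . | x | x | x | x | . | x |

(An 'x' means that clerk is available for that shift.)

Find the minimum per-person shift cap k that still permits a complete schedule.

3

With 5 clerks and 11 worker-slots to fill, someone must work at least ⌈11/5⌉ = 3 shifts, so k ≥ 3.
k = 3 works: Mon-AM→Dana, Mon-PM→Dana, Tue-AM→Kapoor+Johansson, Tue-PM→Beaumont+Kapoor, Wed-AM→Beaumont, Wed-PM→Gallo+Johansson, Thu-AM→Dana, Thu-PM→Beaumont.
Loads: Dana 3, Beaumont 3, Kapoor 2, Gallo 1, Johansson 2 — all ≤ 3.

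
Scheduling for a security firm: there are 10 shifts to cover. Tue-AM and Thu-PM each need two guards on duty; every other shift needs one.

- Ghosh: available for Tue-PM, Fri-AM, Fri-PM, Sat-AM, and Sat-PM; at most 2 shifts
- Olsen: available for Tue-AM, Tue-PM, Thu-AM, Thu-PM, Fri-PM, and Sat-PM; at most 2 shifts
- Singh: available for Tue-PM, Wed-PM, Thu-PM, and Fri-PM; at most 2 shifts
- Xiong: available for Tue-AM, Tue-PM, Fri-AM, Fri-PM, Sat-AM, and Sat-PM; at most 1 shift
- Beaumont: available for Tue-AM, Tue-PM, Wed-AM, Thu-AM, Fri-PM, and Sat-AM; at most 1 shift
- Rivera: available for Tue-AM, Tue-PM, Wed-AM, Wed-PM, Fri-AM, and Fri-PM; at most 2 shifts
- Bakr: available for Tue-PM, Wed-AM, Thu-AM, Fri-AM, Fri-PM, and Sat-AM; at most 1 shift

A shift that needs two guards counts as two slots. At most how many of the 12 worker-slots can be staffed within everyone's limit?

Total capacity across all guards is 2+2+2+1+1+2+1 = 11, and 12 slots are needed, so at most 11 can be filled.
An assignment achieving 11: Tue-AM→Xiong+Rivera, Tue-PM→Rivera, Wed-AM→Beaumont, Wed-PM→Singh, Thu-AM→Olsen, Thu-PM→Olsen+Singh, Fri-AM→Ghosh, Sat-AM→Bakr, Sat-PM→Ghosh.
Loads: Ghosh 2/2, Olsen 2/2, Singh 2/2, Xiong 1/1, Beaumont 1/1, Rivera 2/2, Bakr 1/1.

11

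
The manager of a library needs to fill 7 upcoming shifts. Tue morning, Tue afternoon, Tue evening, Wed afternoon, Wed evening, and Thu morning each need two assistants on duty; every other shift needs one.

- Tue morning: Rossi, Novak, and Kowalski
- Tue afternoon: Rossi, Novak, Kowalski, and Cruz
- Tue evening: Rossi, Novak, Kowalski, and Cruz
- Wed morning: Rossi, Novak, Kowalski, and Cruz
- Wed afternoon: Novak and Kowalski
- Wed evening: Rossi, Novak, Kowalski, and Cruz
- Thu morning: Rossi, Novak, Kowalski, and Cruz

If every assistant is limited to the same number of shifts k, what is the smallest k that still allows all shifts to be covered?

4

With 4 assistants and 13 worker-slots to fill, someone must work at least ⌈13/4⌉ = 4 shifts, so k ≥ 4.
k = 4 works: Tue morning→Rossi+Novak, Tue afternoon→Rossi+Novak, Tue evening→Rossi+Novak, Wed morning→Rossi, Wed afternoon→Novak+Kowalski, Wed evening→Kowalski+Cruz, Thu morning→Kowalski+Cruz.
Loads: Rossi 4, Novak 4, Kowalski 3, Cruz 2 — all ≤ 4.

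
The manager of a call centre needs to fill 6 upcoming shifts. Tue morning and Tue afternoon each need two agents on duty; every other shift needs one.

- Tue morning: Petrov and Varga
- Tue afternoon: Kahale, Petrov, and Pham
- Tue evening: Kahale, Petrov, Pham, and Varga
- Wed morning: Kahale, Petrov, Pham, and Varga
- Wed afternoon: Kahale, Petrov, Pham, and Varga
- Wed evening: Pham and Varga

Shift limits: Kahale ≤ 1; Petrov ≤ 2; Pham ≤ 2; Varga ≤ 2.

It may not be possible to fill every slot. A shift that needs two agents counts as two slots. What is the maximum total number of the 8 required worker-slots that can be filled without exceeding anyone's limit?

Total capacity across all agents is 1+2+2+2 = 7, and 8 slots are needed, so at most 7 can be filled.
An assignment achieving 7: Tue morning→Petrov+Varga, Tue afternoon→Kahale+Petrov, Tue evening→Pham, Wed morning→Varga, Wed evening→Pham.
Loads: Kahale 1/1, Petrov 2/2, Pham 2/2, Varga 2/2.

7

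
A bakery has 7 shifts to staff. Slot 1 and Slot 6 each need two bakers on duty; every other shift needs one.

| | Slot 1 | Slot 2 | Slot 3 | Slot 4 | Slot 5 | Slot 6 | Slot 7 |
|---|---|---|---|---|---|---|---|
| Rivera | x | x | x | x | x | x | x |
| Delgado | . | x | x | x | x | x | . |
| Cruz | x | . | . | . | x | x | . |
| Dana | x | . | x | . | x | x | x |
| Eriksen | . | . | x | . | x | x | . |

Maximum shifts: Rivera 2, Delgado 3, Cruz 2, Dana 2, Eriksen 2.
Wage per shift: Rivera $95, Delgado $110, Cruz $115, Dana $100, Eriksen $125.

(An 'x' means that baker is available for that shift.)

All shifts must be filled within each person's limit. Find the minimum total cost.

Picking the cheapest available baker for each shift independently would cost $865, but that ignores the shift limits.
An optimal schedule: Slot 1→Cruz+Dana, Slot 2→Rivera, Slot 3→Delgado, Slot 4→Rivera, Slot 5→Delgado, Slot 6→Delgado+Cruz, Slot 7→Dana.
Total: 115 + 100 + 95 + 110 + 95 + 110 + 110 + 115 + 100 = $950.

$950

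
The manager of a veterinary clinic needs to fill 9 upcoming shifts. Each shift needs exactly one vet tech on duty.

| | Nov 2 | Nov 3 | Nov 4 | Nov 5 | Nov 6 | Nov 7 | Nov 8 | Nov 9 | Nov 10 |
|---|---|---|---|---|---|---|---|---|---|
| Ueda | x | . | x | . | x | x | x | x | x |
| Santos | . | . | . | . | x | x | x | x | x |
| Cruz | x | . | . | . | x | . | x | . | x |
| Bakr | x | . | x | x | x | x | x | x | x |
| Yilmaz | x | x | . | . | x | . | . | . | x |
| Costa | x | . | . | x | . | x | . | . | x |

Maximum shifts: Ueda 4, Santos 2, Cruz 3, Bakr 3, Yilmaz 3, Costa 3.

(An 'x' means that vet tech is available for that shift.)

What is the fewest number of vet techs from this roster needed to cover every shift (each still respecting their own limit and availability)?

9 slots to fill and no one can take more than 4, so at least ⌈9/4⌉ = 3 vet techs are needed.
Ueda, Bakr, and Yilmaz alone can cover everything: Nov 2→Bakr, Nov 3→Yilmaz, Nov 4→Ueda, Nov 5→Bakr, Nov 6→Bakr, Nov 7→Ueda, Nov 8→Ueda, Nov 9→Ueda, Nov 10→Yilmaz.

3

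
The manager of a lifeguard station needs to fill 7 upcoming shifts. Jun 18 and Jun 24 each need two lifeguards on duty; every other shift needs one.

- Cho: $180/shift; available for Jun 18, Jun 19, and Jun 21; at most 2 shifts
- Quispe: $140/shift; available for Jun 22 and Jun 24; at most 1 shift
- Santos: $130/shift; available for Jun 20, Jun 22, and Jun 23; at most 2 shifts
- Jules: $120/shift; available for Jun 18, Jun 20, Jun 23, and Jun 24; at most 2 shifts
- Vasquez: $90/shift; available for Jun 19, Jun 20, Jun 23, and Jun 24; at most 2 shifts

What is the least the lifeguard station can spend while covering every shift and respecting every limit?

$1180

Jun 18 can only be covered by Cho and Jules, so that assignment is forced.
Jun 21 can only be covered by Cho, so that assignment is forced.
Picking the cheapest available lifeguard for each shift independently would cost $1090, but that ignores the shift limits.
An optimal schedule: Jun 18→Cho+Jules, Jun 19→Vasquez, Jun 20→Santos, Jun 21→Cho, Jun 22→Quispe, Jun 23→Santos, Jun 24→Jules+Vasquez.
Total: 180 + 120 + 90 + 130 + 180 + 140 + 130 + 120 + 90 = $1180.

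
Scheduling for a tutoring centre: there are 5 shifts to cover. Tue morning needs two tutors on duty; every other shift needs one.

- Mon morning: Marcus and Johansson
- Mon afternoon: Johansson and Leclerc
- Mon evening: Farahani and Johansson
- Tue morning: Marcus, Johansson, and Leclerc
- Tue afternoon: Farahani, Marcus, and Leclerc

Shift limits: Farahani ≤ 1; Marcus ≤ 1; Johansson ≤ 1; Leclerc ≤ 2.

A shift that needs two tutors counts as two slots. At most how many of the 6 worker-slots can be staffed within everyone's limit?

Total capacity across all tutors is 1+1+1+2 = 5, and 6 slots are needed, so at most 5 can be filled.
An assignment achieving 5: Mon morning→Marcus, Mon afternoon→Johansson, Mon evening→Farahani, Tue morning→Leclerc, Tue afternoon→Leclerc.
Loads: Farahani 1/1, Marcus 1/1, Johansson 1/1, Leclerc 2/2.

5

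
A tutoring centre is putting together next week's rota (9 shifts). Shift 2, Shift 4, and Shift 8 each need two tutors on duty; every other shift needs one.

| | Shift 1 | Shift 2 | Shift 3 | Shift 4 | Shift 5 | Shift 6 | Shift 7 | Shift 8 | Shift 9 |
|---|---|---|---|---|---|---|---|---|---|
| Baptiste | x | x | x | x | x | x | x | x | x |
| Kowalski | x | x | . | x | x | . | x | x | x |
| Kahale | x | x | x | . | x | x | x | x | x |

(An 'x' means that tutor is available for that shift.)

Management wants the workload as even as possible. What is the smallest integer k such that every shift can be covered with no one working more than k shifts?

4

With 3 tutors and 12 worker-slots to fill, someone must work at least ⌈12/3⌉ = 4 shifts, so k ≥ 4.
k = 4 works: Shift 1→Baptiste, Shift 2→Kowalski+Kahale, Shift 3→Baptiste, Shift 4→Baptiste+Kowalski, Shift 5→Kowalski, Shift 6→Baptiste, Shift 7→Kahale, Shift 8→Kowalski+Kahale, Shift 9→Kahale.
Loads: Baptiste 4, Kowalski 4, Kahale 4 — all ≤ 4.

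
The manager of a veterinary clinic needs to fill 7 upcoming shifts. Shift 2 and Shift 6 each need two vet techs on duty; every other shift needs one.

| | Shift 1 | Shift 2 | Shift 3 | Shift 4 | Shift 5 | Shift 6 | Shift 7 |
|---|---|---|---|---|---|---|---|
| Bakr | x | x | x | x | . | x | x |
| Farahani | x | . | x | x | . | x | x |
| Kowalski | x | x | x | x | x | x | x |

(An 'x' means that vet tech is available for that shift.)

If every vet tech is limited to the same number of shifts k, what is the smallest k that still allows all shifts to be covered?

3

With 3 vet techs and 9 worker-slots to fill, someone must work at least ⌈9/3⌉ = 3 shifts, so k ≥ 3.
k = 3 works: Shift 1→Bakr, Shift 2→Bakr+Kowalski, Shift 3→Bakr, Shift 4→Farahani, Shift 5→Kowalski, Shift 6→Farahani+Kowalski, Shift 7→Farahani.
Loads: Bakr 3, Farahani 3, Kowalski 3 — all ≤ 3.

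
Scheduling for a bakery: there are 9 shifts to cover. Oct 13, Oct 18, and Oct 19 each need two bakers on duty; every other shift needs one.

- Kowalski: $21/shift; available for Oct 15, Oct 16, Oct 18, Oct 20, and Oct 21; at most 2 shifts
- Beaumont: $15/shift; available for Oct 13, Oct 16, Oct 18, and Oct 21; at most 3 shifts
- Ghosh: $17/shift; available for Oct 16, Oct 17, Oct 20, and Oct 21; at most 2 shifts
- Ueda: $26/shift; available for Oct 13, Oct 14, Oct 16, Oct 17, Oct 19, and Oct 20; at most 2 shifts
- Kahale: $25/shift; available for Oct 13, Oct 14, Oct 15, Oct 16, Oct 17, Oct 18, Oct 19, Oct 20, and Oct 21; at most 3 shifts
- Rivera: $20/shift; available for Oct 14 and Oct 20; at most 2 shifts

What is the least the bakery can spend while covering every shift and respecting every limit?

Oct 19 can only be covered by Ueda and Kahale, so that assignment is forced.
Picking the cheapest available baker for each shift independently would cost $232, but that ignores the shift limits.
An optimal schedule: Oct 13→Beaumont+Kahale, Oct 14→Rivera, Oct 15→Kowalski, Oct 16→Ghosh, Oct 17→Ghosh, Oct 18→Beaumont+Kowalski, Oct 19→Kahale+Ueda, Oct 20→Rivera, Oct 21→Beaumont.
Total: 15 + 25 + 20 + 21 + 17 + 17 + 15 + 21 + 25 + 26 + 20 + 15 = $237.

$237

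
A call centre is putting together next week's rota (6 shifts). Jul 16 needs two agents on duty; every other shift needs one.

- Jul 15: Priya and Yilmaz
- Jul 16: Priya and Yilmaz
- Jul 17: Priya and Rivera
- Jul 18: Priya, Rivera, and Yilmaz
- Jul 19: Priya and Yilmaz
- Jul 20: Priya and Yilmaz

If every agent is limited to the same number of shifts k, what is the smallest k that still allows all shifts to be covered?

With 3 agents and 7 worker-slots to fill, someone must work at least ⌈7/3⌉ = 3 shifts, so k ≥ 3.
k = 3 works: Jul 15→Priya, Jul 16→Priya+Yilmaz, Jul 17→Priya, Jul 18→Rivera, Jul 19→Yilmaz, Jul 20→Yilmaz.
Loads: Priya 3, Rivera 1, Yilmaz 3 — all ≤ 3.

3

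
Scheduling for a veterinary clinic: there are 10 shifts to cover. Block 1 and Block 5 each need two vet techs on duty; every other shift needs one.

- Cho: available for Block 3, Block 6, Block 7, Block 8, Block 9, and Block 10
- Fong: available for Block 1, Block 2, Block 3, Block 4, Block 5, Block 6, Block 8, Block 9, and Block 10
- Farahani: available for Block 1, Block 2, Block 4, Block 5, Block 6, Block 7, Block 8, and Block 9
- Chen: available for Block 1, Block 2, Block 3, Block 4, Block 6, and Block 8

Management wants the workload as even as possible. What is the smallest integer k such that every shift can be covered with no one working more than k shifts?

3

With 4 vet techs and 12 worker-slots to fill, someone must work at least ⌈12/4⌉ = 3 shifts, so k ≥ 3.
k = 3 works: Block 1→Fong+Farahani, Block 2→Fong, Block 3→Cho, Block 4→Chen, Block 5→Fong+Farahani, Block 6→Chen, Block 7→Cho, Block 8→Chen, Block 9→Farahani, Block 10→Cho.
Loads: Cho 3, Fong 3, Farahani 3, Chen 3 — all ≤ 3.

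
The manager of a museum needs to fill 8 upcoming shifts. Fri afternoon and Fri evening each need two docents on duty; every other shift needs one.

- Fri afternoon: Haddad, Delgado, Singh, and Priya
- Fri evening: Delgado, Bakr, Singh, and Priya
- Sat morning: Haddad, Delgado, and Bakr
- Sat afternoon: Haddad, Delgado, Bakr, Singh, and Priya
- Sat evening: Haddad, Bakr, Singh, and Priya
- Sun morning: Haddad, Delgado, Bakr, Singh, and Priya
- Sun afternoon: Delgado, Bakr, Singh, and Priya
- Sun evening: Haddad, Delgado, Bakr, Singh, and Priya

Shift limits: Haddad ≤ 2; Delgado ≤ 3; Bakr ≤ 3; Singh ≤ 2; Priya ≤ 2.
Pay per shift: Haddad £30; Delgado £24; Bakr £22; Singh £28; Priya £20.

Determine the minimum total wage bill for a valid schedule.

Picking the cheapest available docent for each shift independently would cost £208, but that ignores the shift limits.
An optimal schedule: Fri afternoon→Delgado+Singh, Fri evening→Delgado+Singh, Sat morning→Bakr, Sat afternoon→Bakr, Sat evening→Priya, Sun morning→Bakr, Sun afternoon→Priya, Sun evening→Delgado.
Total: 24 + 28 + 24 + 28 + 22 + 22 + 20 + 22 + 20 + 24 = £234.

£234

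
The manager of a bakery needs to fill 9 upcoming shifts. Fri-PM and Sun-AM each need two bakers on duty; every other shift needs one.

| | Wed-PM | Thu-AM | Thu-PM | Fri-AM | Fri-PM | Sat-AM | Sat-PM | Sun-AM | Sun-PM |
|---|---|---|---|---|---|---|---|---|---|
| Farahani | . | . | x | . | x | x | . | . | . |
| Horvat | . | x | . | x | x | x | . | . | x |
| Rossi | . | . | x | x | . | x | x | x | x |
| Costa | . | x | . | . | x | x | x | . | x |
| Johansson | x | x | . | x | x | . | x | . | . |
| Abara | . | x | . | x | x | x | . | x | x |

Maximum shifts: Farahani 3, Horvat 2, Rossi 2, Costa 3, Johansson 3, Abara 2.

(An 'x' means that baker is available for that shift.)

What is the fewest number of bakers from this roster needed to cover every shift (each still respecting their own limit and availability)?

5

11 slots to fill and no one can take more than 3, so at least ⌈11/3⌉ = 4 bakers are needed.
No set of 4 bakers can cover every shift (each such set leaves at least one shift with no one available or exceeds a cap).
Farahani, Horvat, Rossi, Johansson, and Abara alone can cover everything: Wed-PM→Johansson, Thu-AM→Horvat, Thu-PM→Farahani, Fri-AM→Johansson, Fri-PM→Farahani+Johansson, Sat-AM→Farahani, Sat-PM→Rossi, Sun-AM→Rossi+Abara, Sun-PM→Horvat.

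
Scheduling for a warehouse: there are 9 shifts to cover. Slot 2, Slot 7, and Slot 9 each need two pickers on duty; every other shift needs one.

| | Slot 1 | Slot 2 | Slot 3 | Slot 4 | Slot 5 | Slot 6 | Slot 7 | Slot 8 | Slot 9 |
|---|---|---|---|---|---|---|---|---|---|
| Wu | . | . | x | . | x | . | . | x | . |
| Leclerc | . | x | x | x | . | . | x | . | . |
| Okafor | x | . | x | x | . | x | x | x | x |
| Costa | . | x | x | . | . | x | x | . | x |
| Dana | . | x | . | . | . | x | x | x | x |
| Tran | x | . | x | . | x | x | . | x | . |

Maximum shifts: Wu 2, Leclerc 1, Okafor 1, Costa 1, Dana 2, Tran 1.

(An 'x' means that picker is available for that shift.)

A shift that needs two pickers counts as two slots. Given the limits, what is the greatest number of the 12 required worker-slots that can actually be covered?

Total capacity across all pickers is 2+1+1+1+2+1 = 8, and 12 slots are needed, so at most 8 can be filled.
An assignment achieving 8: Slot 1→Okafor, Slot 2→Costa+Dana, Slot 4→Leclerc, Slot 5→Wu, Slot 6→Tran, Slot 8→Wu, Slot 9→Dana.
Loads: Wu 2/2, Leclerc 1/1, Okafor 1/1, Costa 1/1, Dana 2/2, Tran 1/1.

8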